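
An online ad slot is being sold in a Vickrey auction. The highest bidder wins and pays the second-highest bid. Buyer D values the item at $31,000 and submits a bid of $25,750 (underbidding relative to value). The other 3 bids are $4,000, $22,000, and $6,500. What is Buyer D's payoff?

Buyer D's payoff: $9,000.

Highest competing bid: $22,000.
Buyer D's bid $25,750 is the highest overall, so Buyer D wins and pays the second-highest bid, $22,000.
Payoff = value − price = $31,000 − $22,000 = $9,000.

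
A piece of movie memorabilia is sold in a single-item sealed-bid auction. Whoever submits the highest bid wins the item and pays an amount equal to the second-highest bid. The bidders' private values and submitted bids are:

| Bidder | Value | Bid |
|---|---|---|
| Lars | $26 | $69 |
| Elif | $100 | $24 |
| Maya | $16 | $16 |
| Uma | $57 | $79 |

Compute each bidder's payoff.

Ranking the bids: Uma $79, then Lars $69, then Elif $24, then Maya $16.
Uma has the top bid and wins; the price is the second-highest bid, $69.
Uma's payoff = $57 − $69 = -$12. All other bidders lose, so their payoff is 0.

Payoffs: Lars $0, Elif $0, Maya $0, Uma -$12.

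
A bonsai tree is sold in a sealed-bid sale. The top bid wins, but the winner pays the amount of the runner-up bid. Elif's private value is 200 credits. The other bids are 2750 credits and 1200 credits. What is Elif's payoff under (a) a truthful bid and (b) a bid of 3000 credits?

(a) 0 credits  (b) -2550 credits

The highest competing bid is 2750 credits.
Bidding truthfully at 200 credits: the top bid is 2750 credits (a rival), so Elif loses. Payoff = 0 credits.
Bidding 3000 credits: Elif has the top bid, wins, and pays the second-highest bid 2750 credits. Payoff = 200 credits − 2750 credits = -2550 credits.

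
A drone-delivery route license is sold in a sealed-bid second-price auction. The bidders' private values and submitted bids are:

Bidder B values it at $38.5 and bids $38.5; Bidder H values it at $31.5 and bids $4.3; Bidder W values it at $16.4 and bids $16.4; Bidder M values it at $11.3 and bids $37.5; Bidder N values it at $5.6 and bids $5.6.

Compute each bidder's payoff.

Ranking the bids: Bidder B $38.5, then Bidder M $37.5, then Bidder W $16.4, then Bidder N $5.6, then Bidder H $4.3.
Bidder B has the top bid and wins; the price is the second-highest bid, $37.5.
Bidder B's payoff = $38.5 − $37.5 = $1.0. All other bidders lose, so their payoff is 0.

Bidder B $1.0, Bidder H $0.0, Bidder W $0.0, Bidder M $0.0, Bidder N $0.0.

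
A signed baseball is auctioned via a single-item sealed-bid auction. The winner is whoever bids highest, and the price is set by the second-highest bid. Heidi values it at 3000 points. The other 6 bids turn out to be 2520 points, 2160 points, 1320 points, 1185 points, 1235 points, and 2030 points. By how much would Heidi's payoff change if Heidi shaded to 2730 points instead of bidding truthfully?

The highest competing bid is 2520 points.
Bidding truthfully at 3000 points: Heidi has the top bid, wins, and pays the second-highest bid 2520 points. Payoff = 3000 points − 2520 points = 480 points.
Bidding 2730 points: Heidi has the top bid, wins, and pays the second-highest bid 2520 points. Payoff = 3000 points − 2520 points = 480 points.
Change = 480 points − 480 points = 0 points.

0 points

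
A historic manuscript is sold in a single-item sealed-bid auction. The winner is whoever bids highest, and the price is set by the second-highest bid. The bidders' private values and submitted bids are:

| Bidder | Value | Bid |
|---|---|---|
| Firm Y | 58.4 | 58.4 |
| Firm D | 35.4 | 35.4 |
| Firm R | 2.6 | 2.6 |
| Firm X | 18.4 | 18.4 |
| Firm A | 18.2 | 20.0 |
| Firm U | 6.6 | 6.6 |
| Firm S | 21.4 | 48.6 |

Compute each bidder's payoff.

Firm Y 9.8, Firm D 0.0, Firm R 0.0, Firm X 0.0, Firm A 0.0, Firm U 0.0, Firm S 0.0.

Bids in descending order: Firm Y 58.4, then Firm S 48.6, then Firm D 35.4, then Firm A 20.0, then Firm X 18.4, then Firm U 6.6, then Firm R 2.6.
Firm Y has the top bid and wins; the price is the second-highest bid, 48.6.
Firm Y's payoff = 58.4 − 48.6 = 9.8. All other bidders lose, so their payoff is 0.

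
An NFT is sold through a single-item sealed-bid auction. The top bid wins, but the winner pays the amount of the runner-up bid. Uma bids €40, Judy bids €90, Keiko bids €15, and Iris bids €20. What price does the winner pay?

Bids in descending order: Judy €90; Uma €40; Iris €20; Keiko €15.
Judy has the highest bid, so Judy wins.
The second-highest bid is €40, so that is what Judy pays.

The winner pays €40.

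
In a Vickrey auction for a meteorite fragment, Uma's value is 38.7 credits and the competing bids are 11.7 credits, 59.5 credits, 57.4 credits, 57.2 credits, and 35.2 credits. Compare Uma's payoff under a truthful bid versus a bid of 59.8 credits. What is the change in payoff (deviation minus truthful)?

Payoff change: -20.8 credits.

The highest competing bid is 59.5 credits.
Bidding truthfully at 38.7 credits: the top bid is 59.5 credits (a rival), so Uma loses. Payoff = 0.0 credits.
Bidding 59.8 credits: Uma has the top bid, wins, and pays the second-highest bid 59.5 credits. Payoff = 38.7 credits − 59.5 credits = -20.8 credits.
Change = -20.8 credits − 0.0 credits = -20.8 credits.
Deviating from a truthful bid can only lose payoff in a second-price auction — never gain.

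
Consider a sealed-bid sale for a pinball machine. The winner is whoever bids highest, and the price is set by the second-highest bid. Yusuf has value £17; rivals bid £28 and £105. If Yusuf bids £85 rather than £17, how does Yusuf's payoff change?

£0

The highest competing bid is £105.
Bidding truthfully at £17: the top bid is £105 (a rival), so Yusuf loses. Payoff = £0.
Bidding £85: the top bid is £105 (a rival), so Yusuf loses. Payoff = £0.
Change = £0 − £0 = £0.
The bid only affects whether you win, not the price — here both bids land on the same side of the top rival bid, so the deviation is payoff-neutral.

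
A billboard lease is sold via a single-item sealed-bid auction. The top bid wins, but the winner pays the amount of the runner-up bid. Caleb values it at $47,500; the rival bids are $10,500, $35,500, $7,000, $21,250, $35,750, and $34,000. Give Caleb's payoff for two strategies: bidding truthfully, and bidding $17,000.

The highest competing bid is $35,750.
Bidding truthfully at $47,500: Caleb has the top bid, wins, and pays the second-highest bid $35,750. Payoff = $47,500 − $35,750 = $11,750.
Bidding $17,000: the top bid is $35,750 (a rival), so Caleb loses. Payoff = $0.
This is the dominant-strategy logic: truthful bidding weakly beats any alternative.

(a) $11,750  (b) $0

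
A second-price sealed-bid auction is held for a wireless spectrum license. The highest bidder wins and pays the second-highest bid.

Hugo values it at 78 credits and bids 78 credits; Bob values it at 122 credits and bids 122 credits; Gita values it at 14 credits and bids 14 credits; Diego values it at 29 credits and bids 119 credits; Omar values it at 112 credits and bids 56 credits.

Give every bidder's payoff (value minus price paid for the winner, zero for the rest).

Hugo 0 credits, Bob 3 credits, Gita 0 credits, Diego 0 credits, Omar 0 credits.

Ordered from highest: Bob 122 credits, then Diego 119 credits, then Hugo 78 credits, then Omar 56 credits, then Gita 14 credits.
Bob has the top bid and wins; the price is the second-highest bid, 119 credits.
Bob's payoff = 122 credits − 119 credits = 3 credits. All other bidders lose, so their payoff is 0.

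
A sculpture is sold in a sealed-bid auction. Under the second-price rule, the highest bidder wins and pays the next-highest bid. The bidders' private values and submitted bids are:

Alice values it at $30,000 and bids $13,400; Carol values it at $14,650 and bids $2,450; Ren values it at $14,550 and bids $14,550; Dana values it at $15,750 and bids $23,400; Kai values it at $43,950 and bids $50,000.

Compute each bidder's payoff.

Alice $0, Carol $0, Ren $0, Dana $0, Kai $20,550.

Ranking the bids: Kai $50,000 > Dana $23,400 > Ren $14,550 > Alice $13,400 > Carol $2,450.
Kai has the top bid and wins; the price is the second-highest bid, $23,400.
Kai's payoff = $43,950 − $23,400 = $20,550. All other bidders lose, so their payoff is 0.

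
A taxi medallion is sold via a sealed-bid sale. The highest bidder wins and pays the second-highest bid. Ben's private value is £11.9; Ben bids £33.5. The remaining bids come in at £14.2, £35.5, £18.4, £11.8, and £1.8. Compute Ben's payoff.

Highest competing bid: £35.5.
Ben's bid £33.5 is not the highest, so Ben loses, pays nothing, and earns zero payoff.

Ben's payoff: £0.0.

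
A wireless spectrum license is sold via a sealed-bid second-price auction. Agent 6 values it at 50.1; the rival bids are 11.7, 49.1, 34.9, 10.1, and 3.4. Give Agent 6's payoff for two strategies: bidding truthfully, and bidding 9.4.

The highest competing bid is 49.1.
Bidding truthfully at 50.1: Agent 6 has the top bid, wins, and pays the second-highest bid 49.1. Payoff = 50.1 − 49.1 = 1.0.
Bidding 9.4: the top bid is 49.1 (a rival), so Agent 6 loses. Payoff = 0.0.
Deviating from a truthful bid can only lose payoff in a second-price auction — never gain.

Truthful: 1.0; alternative: 0.0.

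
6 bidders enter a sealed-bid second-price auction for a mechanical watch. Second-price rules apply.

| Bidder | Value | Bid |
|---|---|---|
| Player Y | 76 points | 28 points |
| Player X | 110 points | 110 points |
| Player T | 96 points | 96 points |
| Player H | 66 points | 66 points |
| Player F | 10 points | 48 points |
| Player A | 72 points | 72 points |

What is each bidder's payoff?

Player Y 0 points, Player X 14 points, Player T 0 points, Player H 0 points, Player F 0 points, Player A 0 points.

Ordered from highest: Player X 110 points, then Player T 96 points, then Player A 72 points, then Player H 66 points, then Player F 48 points, then Player Y 28 points.
Player X has the top bid and wins; the price is the second-highest bid, 96 points.
Player X's payoff = 110 points − 96 points = 14 points. All other bidders lose, so their payoff is 0.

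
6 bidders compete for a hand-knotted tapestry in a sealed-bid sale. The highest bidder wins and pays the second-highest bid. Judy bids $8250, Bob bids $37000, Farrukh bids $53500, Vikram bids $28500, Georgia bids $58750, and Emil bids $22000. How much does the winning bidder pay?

Sorted high to low: Georgia $58750, then Farrukh $53500, then Bob $37000, then Vikram $28500, then Emil $22000, then Judy $8250.
Georgia has the highest bid, so Georgia wins.
The second-highest bid is $53500, so that is what Georgia pays.

Price paid: $53500.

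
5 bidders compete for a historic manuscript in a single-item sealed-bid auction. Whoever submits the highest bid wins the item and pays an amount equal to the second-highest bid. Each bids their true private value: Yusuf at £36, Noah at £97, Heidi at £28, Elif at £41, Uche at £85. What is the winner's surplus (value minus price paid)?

Bids in descending order: Noah £97; Uche £85; Elif £41; Yusuf £36; Heidi £28.
Noah wins with the top bid and pays the second-highest, £85.
Surplus = £97 − £85 = £12.

Surplus = £12.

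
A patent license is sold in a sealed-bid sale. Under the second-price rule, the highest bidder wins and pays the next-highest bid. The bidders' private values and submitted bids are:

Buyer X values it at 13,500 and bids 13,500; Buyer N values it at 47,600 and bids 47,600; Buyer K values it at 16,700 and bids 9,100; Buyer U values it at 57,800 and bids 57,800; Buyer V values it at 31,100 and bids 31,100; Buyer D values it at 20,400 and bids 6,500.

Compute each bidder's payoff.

Bids in descending order: Buyer U 57,800; Buyer N 47,600; Buyer V 31,100; Buyer X 13,500; Buyer K 9,100; Buyer D 6,500.
Buyer U has the top bid and wins; the price is the second-highest bid, 47,600.
Buyer U's payoff = 57,800 − 47,600 = 10,200. All other bidders lose, so their payoff is 0.

Payoffs: Buyer X 0, Buyer N 0, Buyer K 0, Buyer U 10,200, Buyer V 0, Buyer D 0.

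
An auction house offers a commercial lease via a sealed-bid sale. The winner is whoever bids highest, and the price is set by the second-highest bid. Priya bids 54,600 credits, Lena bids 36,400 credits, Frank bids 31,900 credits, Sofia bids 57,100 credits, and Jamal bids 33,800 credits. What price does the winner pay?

Ranking the bids: Sofia 57,100 credits; Priya 54,600 credits; Lena 36,400 credits; Jamal 33,800 credits; Frank 31,900 credits.
Sofia has the highest bid, so Sofia wins.
The second-highest bid is 54,600 credits, so that is what Sofia pays.

The winner pays 54,600 credits.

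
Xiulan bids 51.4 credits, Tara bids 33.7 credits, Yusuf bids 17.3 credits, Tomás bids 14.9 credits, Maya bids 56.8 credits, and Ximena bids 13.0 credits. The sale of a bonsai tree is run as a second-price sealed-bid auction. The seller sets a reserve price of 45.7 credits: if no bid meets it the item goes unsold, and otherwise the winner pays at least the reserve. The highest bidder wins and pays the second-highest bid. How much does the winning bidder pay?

Ranking the bids: Maya 56.8 credits; Xiulan 51.4 credits; Tara 33.7 credits; Yusuf 17.3 credits; Tomás 14.9 credits; Ximena 13.0 credits.
Maya has the highest bid, so Maya wins.
The second-highest bid is 51.4 credits, which exceeds the reserve, so that sets the price.

51.4 credits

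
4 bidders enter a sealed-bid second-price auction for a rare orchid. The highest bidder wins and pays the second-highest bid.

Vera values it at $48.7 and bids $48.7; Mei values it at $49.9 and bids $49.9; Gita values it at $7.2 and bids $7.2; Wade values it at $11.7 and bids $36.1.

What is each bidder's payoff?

Payoffs: Vera $0.0, Mei $1.2, Gita $0.0, Wade $0.0.

Ordered from highest: Mei $49.9, then Vera $48.7, then Wade $36.1, then Gita $7.2.
Mei has the top bid and wins; the price is the second-highest bid, $48.7.
Mei's payoff = $49.9 − $48.7 = $1.2. All other bidders lose, so their payoff is 0.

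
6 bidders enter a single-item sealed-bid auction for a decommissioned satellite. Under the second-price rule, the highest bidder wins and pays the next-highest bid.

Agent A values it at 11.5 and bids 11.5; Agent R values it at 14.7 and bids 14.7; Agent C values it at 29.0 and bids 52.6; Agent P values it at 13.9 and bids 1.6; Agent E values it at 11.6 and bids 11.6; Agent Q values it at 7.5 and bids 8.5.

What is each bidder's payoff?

Bids in descending order: Agent C 52.6, then Agent R 14.7, then Agent E 11.6, then Agent A 11.5, then Agent Q 8.5, then Agent P 1.6.
Agent C has the top bid and wins; the price is the second-highest bid, 14.7.
Agent C's payoff = 29.0 − 14.7 = 14.3. All other bidders lose, so their payoff is 0.

Payoffs: Agent A 0.0, Agent R 0.0, Agent C 14.3, Agent P 0.0, Agent E 0.0, Agent Q 0.0.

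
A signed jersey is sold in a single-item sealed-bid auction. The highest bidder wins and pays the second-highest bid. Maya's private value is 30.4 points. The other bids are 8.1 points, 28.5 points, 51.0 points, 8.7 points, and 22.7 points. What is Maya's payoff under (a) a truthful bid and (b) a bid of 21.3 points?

Truthful: 0.0 points; alternative: 0.0 points.

The highest competing bid is 51.0 points.
Bidding truthfully at 30.4 points: the top bid is 51.0 points (a rival), so Maya loses. Payoff = 0.0 points.
Bidding 21.3 points: the top bid is 51.0 points (a rival), so Maya loses. Payoff = 0.0 points.
The bid only affects whether you win, not the price — here both bids land on the same side of the top rival bid, so the deviation is payoff-neutral.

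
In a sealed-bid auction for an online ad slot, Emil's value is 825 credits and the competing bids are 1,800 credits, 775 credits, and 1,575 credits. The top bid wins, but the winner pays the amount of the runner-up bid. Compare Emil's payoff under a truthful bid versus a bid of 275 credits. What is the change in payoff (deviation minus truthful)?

Payoff change: 0 credits.

The highest competing bid is 1,800 credits.
Bidding truthfully at 825 credits: the top bid is 1,800 credits (a rival), so Emil loses. Payoff = 0 credits.
Bidding 275 credits: the top bid is 1,800 credits (a rival), so Emil loses. Payoff = 0 credits.
Change = 0 credits − 0 credits = 0 credits.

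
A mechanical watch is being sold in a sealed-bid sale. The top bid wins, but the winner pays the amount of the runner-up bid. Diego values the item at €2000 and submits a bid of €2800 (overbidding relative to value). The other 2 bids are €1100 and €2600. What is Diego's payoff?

Highest competing bid: €2600.
Diego's bid €2800 is the highest overall, so Diego wins and pays the second-highest bid, €2600.
Payoff = value − price = €2000 − €2600 = -€600.
Overbidding won the item at a price above value — truthful bidding would have avoided this loss.

Diego's payoff: -€600.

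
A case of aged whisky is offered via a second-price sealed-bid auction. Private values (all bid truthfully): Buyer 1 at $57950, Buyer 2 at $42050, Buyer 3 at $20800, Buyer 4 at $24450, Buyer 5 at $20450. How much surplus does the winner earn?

$15900

Ordered from highest: Buyer 1 $57950, then Buyer 2 $42050, then Buyer 4 $24450, then Buyer 3 $20800, then Buyer 5 $20450.
Buyer 1 wins with the top bid and pays the second-highest, $42050.
Surplus = $57950 − $42050 = $15900.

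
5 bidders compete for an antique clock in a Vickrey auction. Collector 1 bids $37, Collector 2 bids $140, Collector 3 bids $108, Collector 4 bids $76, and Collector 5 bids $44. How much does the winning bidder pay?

Ranking the bids: Collector 2 $140; Collector 3 $108; Collector 4 $76; Collector 5 $44; Collector 1 $37.
Collector 2 has the highest bid, so Collector 2 wins.
The second-highest bid is $108, so that is what Collector 2 pays.

$108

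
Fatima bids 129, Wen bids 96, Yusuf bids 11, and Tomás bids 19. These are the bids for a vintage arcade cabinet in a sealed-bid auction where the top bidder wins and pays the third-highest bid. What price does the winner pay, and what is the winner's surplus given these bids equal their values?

The winner pays 19 for a surplus of 110.

Ranking the bids: Fatima 129; Wen 96; Tomás 19; Yusuf 11.
Fatima is the highest bidder, so Fatima wins.
Under the third-price rule, the price is the third-highest bid: 19.
Surplus = 129 − 19 = 110.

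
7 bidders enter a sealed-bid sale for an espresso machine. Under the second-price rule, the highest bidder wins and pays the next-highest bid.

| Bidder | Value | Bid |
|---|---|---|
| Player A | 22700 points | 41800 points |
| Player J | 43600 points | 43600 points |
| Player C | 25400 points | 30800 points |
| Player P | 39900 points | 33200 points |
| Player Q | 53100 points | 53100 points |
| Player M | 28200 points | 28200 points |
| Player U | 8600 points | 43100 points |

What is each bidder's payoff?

Ranking the bids: Player Q 53100 points > Player J 43600 points > Player U 43100 points > Player A 41800 points > Player P 33200 points > Player C 30800 points > Player M 28200 points.
Player Q has the top bid and wins; the price is the second-highest bid, 43600 points.
Player Q's payoff = 53100 points − 43600 points = 9500 points. All other bidders lose, so their payoff is 0.

Player A 0 points, Player J 0 points, Player C 0 points, Player P 0 points, Player Q 9500 points, Player M 0 points, Player U 0 points.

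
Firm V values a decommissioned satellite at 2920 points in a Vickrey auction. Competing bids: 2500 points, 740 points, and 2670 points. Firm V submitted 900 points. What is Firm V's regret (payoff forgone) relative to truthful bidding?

The highest competing bid is 2670 points.
Bidding truthfully at 2920 points: Firm V has the top bid, wins, and pays the second-highest bid 2670 points. Payoff = 2920 points − 2670 points = 250 points.
Bidding 900 points: the top bid is 2670 points (a rival), so Firm V loses. Payoff = 0 points.
Regret = truthful payoff − actual payoff = 250 points − 0 points = 250 points.
Deviating from a truthful bid can only lose payoff in a second-price auction — never gain.

Payoff forgone: 250 points.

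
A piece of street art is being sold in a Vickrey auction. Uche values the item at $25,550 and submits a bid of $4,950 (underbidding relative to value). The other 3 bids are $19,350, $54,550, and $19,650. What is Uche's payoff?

Highest competing bid: $54,550.
Uche's bid $4,950 is not the highest, so Uche loses, pays nothing, and earns zero payoff.

Uche's payoff: $0.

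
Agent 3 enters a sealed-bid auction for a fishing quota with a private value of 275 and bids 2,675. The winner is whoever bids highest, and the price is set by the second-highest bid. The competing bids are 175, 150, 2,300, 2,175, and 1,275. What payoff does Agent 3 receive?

The bidder's payoff: -2,025.

Highest competing bid: 2,300.
Agent 3's bid 2,675 is the highest overall, so Agent 3 wins and pays the second-highest bid, 2,300.
Payoff = value − price = 275 − 2,300 = -2,025.
Overbidding won the item at a price above value — truthful bidding would have avoided this loss.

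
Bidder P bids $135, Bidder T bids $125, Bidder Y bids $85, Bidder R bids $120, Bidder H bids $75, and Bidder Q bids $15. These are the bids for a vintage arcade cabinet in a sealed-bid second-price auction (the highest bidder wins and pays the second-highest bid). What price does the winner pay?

Bids in descending order: Bidder P $135 > Bidder T $125 > Bidder R $120 > Bidder Y $85 > Bidder H $75 > Bidder Q $15.
Bidder P is the highest bidder, so Bidder P wins.
Under the second-price rule, the price is the second-highest bid: $125.

$125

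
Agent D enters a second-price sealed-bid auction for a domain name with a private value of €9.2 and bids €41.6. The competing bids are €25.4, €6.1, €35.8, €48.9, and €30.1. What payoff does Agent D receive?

Agent D's payoff: €0.0.

Highest competing bid: €48.9.
Agent D's bid €41.6 is not the highest, so Agent D loses, pays nothing, and earns zero payoff.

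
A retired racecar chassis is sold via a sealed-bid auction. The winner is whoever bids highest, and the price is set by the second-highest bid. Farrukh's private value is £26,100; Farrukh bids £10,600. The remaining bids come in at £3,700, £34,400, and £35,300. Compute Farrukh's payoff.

Highest competing bid: £35,300.
Farrukh's bid £10,600 is not the highest, so Farrukh loses, pays nothing, and earns zero payoff.

Payoff = £0.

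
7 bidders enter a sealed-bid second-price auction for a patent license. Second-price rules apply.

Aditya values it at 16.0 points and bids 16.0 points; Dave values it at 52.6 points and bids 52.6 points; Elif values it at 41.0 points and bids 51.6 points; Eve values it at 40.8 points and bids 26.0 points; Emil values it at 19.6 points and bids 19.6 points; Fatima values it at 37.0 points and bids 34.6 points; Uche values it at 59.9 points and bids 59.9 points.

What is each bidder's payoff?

Aditya 0.0 points, Dave 0.0 points, Elif 0.0 points, Eve 0.0 points, Emil 0.0 points, Fatima 0.0 points, Uche 7.3 points.

Sorted high to low: Uche 59.9 points > Dave 52.6 points > Elif 51.6 points > Fatima 34.6 points > Eve 26.0 points > Emil 19.6 points > Aditya 16.0 points.
Uche has the top bid and wins; the price is the second-highest bid, 52.6 points.
Uche's payoff = 59.9 points − 52.6 points = 7.3 points. All other bidders lose, so their payoff is 0.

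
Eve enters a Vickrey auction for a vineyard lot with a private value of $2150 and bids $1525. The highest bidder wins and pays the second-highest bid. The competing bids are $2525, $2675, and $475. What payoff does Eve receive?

Eve's payoff: $0.

Highest competing bid: $2675.
Eve's bid $1525 is not the highest, so Eve loses, pays nothing, and earns zero payoff.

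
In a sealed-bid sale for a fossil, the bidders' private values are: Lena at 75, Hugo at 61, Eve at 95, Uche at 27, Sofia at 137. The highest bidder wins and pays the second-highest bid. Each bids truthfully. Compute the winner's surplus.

Surplus = 42.

Ordered from highest: Sofia 137; Eve 95; Lena 75; Hugo 61; Uche 27.
Sofia wins with the top bid and pays the second-highest, 95.
Surplus = 137 − 95 = 42.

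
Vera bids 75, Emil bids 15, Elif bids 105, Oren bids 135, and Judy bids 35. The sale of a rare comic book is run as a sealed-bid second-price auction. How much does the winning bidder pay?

The winner pays 105.

Ranking the bids: Oren 135; Elif 105; Vera 75; Judy 35; Emil 15.
Oren has the highest bid, so Oren wins.
The second-highest bid is 105, so that is what Oren pays.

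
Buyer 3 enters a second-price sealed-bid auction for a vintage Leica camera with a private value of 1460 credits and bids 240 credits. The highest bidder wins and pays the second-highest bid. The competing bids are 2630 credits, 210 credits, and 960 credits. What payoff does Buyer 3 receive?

Payoff = 0 credits.

Highest competing bid: 2630 credits.
Buyer 3's bid 240 credits is not the highest, so Buyer 3 loses, pays nothing, and earns zero payoff.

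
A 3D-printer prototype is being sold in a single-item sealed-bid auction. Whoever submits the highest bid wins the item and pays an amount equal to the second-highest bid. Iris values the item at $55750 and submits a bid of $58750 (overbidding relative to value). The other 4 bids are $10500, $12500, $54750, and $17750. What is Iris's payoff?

Highest competing bid: $54750.
Iris's bid $58750 is the highest overall, so Iris wins and pays the second-highest bid, $54750.
Payoff = value − price = $55750 − $54750 = $1000.

Iris's payoff: $1000.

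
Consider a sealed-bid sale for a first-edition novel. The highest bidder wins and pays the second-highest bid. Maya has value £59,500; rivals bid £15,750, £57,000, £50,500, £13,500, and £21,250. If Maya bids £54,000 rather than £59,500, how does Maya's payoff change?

-£2,500

The highest competing bid is £57,000.
Bidding truthfully at £59,500: Maya has the top bid, wins, and pays the second-highest bid £57,000. Payoff = £59,500 − £57,000 = £2,500.
Bidding £54,000: the top bid is £57,000 (a rival), so Maya loses. Payoff = £0.
Change = £0 − £2,500 = -£2,500.
This is the dominant-strategy logic: truthful bidding weakly beats any alternative.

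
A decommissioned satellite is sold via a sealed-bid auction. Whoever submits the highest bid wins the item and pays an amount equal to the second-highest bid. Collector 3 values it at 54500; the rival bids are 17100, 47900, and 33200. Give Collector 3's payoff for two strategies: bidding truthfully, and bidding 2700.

The highest competing bid is 47900.
Bidding truthfully at 54500: Collector 3 has the top bid, wins, and pays the second-highest bid 47900. Payoff = 54500 − 47900 = 6600.
Bidding 2700: the top bid is 47900 (a rival), so Collector 3 loses. Payoff = 0.
Deviating from a truthful bid can only lose payoff in a second-price auction — never gain.

Truthful: 6600; alternative: 0.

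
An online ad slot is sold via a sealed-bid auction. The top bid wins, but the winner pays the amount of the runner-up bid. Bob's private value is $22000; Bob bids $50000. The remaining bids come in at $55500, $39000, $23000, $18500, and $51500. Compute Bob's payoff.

Payoff = $0.

Highest competing bid: $55500.
Bob's bid $50000 is not the highest, so Bob loses, pays nothing, and earns zero payoff.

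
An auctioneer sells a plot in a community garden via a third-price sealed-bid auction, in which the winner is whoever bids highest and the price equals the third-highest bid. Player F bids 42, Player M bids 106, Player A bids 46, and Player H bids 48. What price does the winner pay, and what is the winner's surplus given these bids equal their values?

The winner pays 46 for a surplus of 60.

Sorted high to low: Player M 106, then Player H 48, then Player A 46, then Player F 42.
Player M is the highest bidder, so Player M wins.
Under the third-price rule, the price is the third-highest bid: 46.
Surplus = 106 − 46 = 60.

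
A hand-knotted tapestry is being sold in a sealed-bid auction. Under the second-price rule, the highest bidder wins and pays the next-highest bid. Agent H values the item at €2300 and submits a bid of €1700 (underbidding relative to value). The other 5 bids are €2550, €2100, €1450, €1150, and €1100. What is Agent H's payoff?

Highest competing bid: €2550.
Agent H's bid €1700 is not the highest, so Agent H loses, pays nothing, and earns zero payoff.

Agent H's payoff: €0.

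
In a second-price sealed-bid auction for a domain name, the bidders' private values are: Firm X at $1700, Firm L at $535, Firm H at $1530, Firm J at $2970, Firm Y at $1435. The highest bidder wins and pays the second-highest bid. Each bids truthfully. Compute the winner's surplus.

Ranking the bids: Firm J $2970, then Firm X $1700, then Firm H $1530, then Firm Y $1435, then Firm L $535.
Firm J wins with the top bid and pays the second-highest, $1700.
Surplus = $2970 − $1700 = $1270.

$1270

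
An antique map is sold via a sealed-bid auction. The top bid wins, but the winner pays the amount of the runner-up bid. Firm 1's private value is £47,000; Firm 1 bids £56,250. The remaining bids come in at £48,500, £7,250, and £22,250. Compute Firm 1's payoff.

Payoff = -£1,500.

Highest competing bid: £48,500.
Firm 1's bid £56,250 is the highest overall, so Firm 1 wins and pays the second-highest bid, £48,500.
Payoff = value − price = £47,000 − £48,500 = -£1,500.
Overbidding won the item at a price above value — truthful bidding would have avoided this loss.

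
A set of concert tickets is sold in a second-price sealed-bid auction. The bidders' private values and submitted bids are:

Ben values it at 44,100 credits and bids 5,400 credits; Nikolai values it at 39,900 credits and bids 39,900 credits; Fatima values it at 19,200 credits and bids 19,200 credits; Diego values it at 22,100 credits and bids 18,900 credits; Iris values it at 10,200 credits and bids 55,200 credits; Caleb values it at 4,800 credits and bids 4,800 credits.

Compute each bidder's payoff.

Ranking the bids: Iris 55,200 credits, then Nikolai 39,900 credits, then Fatima 19,200 credits, then Diego 18,900 credits, then Ben 5,400 credits, then Caleb 4,800 credits.
Iris has the top bid and wins; the price is the second-highest bid, 39,900 credits.
Iris's payoff = 10,200 credits − 39,900 credits = -29,700 credits. All other bidders lose, so their payoff is 0.

Ben 0 credits, Nikolai 0 credits, Fatima 0 credits, Diego 0 credits, Iris -29,700 credits, Caleb 0 credits.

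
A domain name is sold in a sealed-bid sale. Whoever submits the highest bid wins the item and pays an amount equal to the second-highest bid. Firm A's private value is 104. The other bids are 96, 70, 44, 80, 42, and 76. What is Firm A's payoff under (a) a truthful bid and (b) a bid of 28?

The highest competing bid is 96.
Bidding truthfully at 104: Firm A has the top bid, wins, and pays the second-highest bid 96. Payoff = 104 − 96 = 8.
Bidding 28: the top bid is 96 (a rival), so Firm A loses. Payoff = 0.
Deviating from a truthful bid can only lose payoff in a second-price auction — never gain.

Truthful: 8; alternative: 0.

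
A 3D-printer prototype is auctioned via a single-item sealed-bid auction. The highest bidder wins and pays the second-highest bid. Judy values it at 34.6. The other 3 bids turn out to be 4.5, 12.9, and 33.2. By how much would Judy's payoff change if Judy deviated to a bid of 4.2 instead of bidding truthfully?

The highest competing bid is 33.2.
Bidding truthfully at 34.6: Judy has the top bid, wins, and pays the second-highest bid 33.2. Payoff = 34.6 − 33.2 = 1.4.
Bidding 4.2: the top bid is 33.2 (a rival), so Judy loses. Payoff = 0.0.
Change = 0.0 − 1.4 = -1.4.

Payoff change: -1.4.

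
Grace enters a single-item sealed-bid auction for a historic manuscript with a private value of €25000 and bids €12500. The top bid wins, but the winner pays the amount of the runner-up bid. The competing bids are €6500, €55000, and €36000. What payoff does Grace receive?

€0

Highest competing bid: €55000.
Grace's bid €12500 is not the highest, so Grace loses, pays nothing, and earns zero payoff.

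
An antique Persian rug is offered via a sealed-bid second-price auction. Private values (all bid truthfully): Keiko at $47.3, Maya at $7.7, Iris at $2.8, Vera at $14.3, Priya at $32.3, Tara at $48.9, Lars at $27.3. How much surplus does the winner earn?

Surplus = $1.6.

Sorted high to low: Tara $48.9, then Keiko $47.3, then Priya $32.3, then Lars $27.3, then Vera $14.3, then Maya $7.7, then Iris $2.8.
Tara wins with the top bid and pays the second-highest, $47.3.
Surplus = $48.9 − $47.3 = $1.6.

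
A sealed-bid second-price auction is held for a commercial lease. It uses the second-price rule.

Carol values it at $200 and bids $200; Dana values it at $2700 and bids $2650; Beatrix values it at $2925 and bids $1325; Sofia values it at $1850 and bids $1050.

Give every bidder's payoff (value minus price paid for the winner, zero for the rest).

Sorted high to low: Dana $2650 > Beatrix $1325 > Sofia $1050 > Carol $200.
Dana has the top bid and wins; the price is the second-highest bid, $1325.
Dana's payoff = $2700 − $1325 = $1375. All other bidders lose, so their payoff is 0.

Payoffs: Carol $0, Dana $1375, Beatrix $0, Sofia $0.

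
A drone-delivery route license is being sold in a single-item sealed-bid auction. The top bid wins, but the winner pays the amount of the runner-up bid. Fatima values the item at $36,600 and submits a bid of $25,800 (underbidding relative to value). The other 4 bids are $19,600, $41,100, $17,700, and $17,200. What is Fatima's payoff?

Highest competing bid: $41,100.
Fatima's bid $25,800 is not the highest, so Fatima loses, pays nothing, and earns zero payoff.

$0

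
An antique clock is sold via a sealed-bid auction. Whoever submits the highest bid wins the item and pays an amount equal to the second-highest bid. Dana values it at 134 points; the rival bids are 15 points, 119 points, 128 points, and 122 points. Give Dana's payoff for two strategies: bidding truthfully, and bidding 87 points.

The highest competing bid is 128 points.
Bidding truthfully at 134 points: Dana has the top bid, wins, and pays the second-highest bid 128 points. Payoff = 134 points − 128 points = 6 points.
Bidding 87 points: the top bid is 128 points (a rival), so Dana loses. Payoff = 0 points.
Deviating from a truthful bid can only lose payoff in a second-price auction — never gain.

(a) 6 points  (b) 0 points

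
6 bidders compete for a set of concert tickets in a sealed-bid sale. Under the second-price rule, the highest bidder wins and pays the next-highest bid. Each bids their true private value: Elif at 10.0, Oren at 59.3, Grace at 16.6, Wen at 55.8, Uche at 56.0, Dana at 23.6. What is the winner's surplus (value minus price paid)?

Winner's surplus: 3.3.

Sorted high to low: Oren 59.3; Uche 56.0; Wen 55.8; Dana 23.6; Grace 16.6; Elif 10.0.
Oren wins with the top bid and pays the second-highest, 56.0.
Surplus = 59.3 − 56.0 = 3.3.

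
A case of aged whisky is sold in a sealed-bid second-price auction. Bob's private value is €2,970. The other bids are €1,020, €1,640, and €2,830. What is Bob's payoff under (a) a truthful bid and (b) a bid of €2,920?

The highest competing bid is €2,830.
Bidding truthfully at €2,970: Bob has the top bid, wins, and pays the second-highest bid €2,830. Payoff = €2,970 − €2,830 = €140.
Bidding €2,920: Bob has the top bid, wins, and pays the second-highest bid €2,830. Payoff = €2,970 − €2,830 = €140.
The bid only affects whether you win, not the price — here both bids land on the same side of the top rival bid, so the deviation is payoff-neutral.

(a) €140  (b) €140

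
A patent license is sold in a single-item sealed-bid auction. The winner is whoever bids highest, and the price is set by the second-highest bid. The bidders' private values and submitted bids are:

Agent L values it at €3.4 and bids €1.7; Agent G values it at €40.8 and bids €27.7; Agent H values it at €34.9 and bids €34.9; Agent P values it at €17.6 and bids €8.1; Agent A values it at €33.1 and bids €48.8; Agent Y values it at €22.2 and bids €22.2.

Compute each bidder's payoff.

Agent L €0.0, Agent G €0.0, Agent H €0.0, Agent P €0.0, Agent A -€1.8, Agent Y €0.0.

Ranking the bids: Agent A €48.8, then Agent H €34.9, then Agent G €27.7, then Agent Y €22.2, then Agent P €8.1, then Agent L €1.7.
Agent A has the top bid and wins; the price is the second-highest bid, €34.9.
Agent A's payoff = €33.1 − €34.9 = -€1.8. All other bidders lose, so their payoff is 0.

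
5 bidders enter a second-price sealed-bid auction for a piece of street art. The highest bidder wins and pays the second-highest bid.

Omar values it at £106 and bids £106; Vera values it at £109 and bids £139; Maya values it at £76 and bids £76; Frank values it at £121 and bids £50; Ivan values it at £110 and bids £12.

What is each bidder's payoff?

Omar £0, Vera £3, Maya £0, Frank £0, Ivan £0.

Ranking the bids: Vera £139; Omar £106; Maya £76; Frank £50; Ivan £12.
Vera has the top bid and wins; the price is the second-highest bid, £106.
Vera's payoff = £109 − £106 = £3. All other bidders lose, so their payoff is 0.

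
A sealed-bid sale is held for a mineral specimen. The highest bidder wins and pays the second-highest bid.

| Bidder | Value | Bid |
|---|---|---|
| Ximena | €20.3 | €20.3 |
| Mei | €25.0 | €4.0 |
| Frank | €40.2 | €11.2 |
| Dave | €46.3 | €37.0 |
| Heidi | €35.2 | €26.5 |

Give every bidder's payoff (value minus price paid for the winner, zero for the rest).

Sorted high to low: Dave €37.0 > Heidi €26.5 > Ximena €20.3 > Frank €11.2 > Mei €4.0.
Dave has the top bid and wins; the price is the second-highest bid, €26.5.
Dave's payoff = €46.3 − €26.5 = €19.8. All other bidders lose, so their payoff is 0.

Payoffs: Ximena €0.0, Mei €0.0, Frank €0.0, Dave €19.8, Heidi €0.0.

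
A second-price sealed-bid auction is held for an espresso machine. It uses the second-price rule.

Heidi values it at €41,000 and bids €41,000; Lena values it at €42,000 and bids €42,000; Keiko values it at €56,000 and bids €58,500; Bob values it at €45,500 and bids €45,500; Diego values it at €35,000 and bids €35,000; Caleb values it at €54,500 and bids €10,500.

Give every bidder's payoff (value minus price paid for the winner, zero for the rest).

Heidi €0, Lena €0, Keiko €10,500, Bob €0, Diego €0, Caleb €0.

Bids in descending order: Keiko €58,500, then Bob €45,500, then Lena €42,000, then Heidi €41,000, then Diego €35,000, then Caleb €10,500.
Keiko has the top bid and wins; the price is the second-highest bid, €45,500.
Keiko's payoff = €56,000 − €45,500 = €10,500. All other bidders lose, so their payoff is 0.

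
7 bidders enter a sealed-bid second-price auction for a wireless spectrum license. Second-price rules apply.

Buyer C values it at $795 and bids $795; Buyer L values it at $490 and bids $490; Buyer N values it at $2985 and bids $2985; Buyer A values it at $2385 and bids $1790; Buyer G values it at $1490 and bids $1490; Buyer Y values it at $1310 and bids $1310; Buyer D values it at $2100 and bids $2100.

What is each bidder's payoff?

Buyer C $0, Buyer L $0, Buyer N $885, Buyer A $0, Buyer G $0, Buyer Y $0, Buyer D $0.

Bids in descending order: Buyer N $2985; Buyer D $2100; Buyer A $1790; Buyer G $1490; Buyer Y $1310; Buyer C $795; Buyer L $490.
Buyer N has the top bid and wins; the price is the second-highest bid, $2100.
Buyer N's payoff = $2985 − $2100 = $885. All other bidders lose, so their payoff is 0.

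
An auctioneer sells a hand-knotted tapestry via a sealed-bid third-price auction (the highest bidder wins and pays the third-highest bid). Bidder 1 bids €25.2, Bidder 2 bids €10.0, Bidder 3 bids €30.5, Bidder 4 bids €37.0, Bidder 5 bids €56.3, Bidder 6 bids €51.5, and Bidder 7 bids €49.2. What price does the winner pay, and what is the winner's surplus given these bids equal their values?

Ordered from highest: Bidder 5 €56.3 > Bidder 6 €51.5 > Bidder 7 €49.2 > Bidder 4 €37.0 > Bidder 3 €30.5 > Bidder 1 €25.2 > Bidder 2 €10.0.
Bidder 5 is the highest bidder, so Bidder 5 wins.
Under the third-price rule, the price is the third-highest bid: €49.2.
Surplus = €56.3 − €49.2 = €7.1.

The winner pays €49.2 for a surplus of €7.1.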